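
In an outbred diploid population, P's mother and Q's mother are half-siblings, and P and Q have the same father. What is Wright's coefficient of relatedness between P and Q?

With two independent routes of shared ancestry, r is the sum of the two contributions.
P and Q are related in two ways: half first cousins through their mothers (r = 1/16) and half-sibs through their shared father (r = 1/4).
r = 1/16 + 1/4 = 0.3125.

0.3125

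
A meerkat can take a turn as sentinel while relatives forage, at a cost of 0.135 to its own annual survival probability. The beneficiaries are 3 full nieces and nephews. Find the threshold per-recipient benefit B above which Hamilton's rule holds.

r to a full niece or nephew = 1/4 (full aunt/uncle↔niece/nephew: two paths of length 3 through the shared grandparent pair: r = 2·(1/2)^3 = 1/4).
Hamilton's rule with n recipients of equal r: n·r·B > C, so B > C/(n·r) = 0.135/(3·0.25) = 0.18.

0.18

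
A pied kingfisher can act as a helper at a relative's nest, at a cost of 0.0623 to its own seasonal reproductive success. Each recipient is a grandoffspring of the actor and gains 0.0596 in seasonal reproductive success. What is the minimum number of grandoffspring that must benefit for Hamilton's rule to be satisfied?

5

r to a grandoffspring = 1/4 (two parent–offspring links: r = (1/2)^2 = 1/4).
Hamilton's rule: n·r·B > C  ⇒  n > C/(r·B) = 0.0623/(0.25·0.0596) = 4.181.
The smallest integer exceeding 4.181 is 5.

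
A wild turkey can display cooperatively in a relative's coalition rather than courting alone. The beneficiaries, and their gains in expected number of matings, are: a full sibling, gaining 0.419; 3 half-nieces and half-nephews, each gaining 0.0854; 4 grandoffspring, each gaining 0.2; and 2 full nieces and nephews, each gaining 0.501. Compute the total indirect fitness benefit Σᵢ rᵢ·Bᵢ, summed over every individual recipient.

r to a full sibling = 0.5 (full sibs share both parents — two paths of length 2: r = 2·(1/2)^2 = 1/2).
r to a half-niece or half-nephew = 0.125 (half-aunt/uncle↔niece/nephew: one path of length 3: r = (1/2)^3 = 1/8).
r to a grandoffspring = 0.25 (two parent–offspring links: r = (1/2)^2 = 1/4).
r to a full niece or nephew = 0.25 (full aunt/uncle↔niece/nephew: two paths of length 3 through the shared grandparent pair: r = 2·(1/2)^3 = 1/4).
Summing one r·B term per recipient: 1·0.5·0.419 + 3·0.125·0.0854 + 4·0.25·0.2 + 2·0.25·0.501 = 0.692025.

0.692025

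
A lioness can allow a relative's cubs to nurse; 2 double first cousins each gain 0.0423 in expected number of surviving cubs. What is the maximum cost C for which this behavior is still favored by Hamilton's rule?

0.02115

r to a double first cousin = 1/4 (double first cousins share both grandparent pairs — four paths of length 4: r = 4·(1/2)^4 = 1/4).
Hamilton's rule: n·r·B > C, so the trait is favored while C < n·r·B = 2·0.25·0.0423 = 0.02115.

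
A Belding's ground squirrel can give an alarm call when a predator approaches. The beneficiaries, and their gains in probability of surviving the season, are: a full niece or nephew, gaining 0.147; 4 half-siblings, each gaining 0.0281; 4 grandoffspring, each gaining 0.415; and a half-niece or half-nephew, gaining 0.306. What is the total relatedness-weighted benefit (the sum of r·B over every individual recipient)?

r to a full niece or nephew = 1/4 (full aunt/uncle↔niece/nephew: two paths of length 3 through the shared grandparent pair: r = 2·(1/2)^3 = 1/4).
r to a half-sibling = 1/4 (half-sibs share one parent — one path of length 2: r = (1/2)^2 = 1/4).
r to a grandoffspring = 0.25 (two parent–offspring links: r = (1/2)^2 = 1/4).
r to a half-niece or half-nephew = 0.125 (half-aunt/uncle↔niece/nephew: one path of length 3: r = (1/2)^3 = 1/8).
Summing one r·B term per recipient: 1·0.25·0.147 + 4·0.25·0.0281 + 4·0.25·0.415 + 1·0.125·0.306 = 0.5181.

0.5181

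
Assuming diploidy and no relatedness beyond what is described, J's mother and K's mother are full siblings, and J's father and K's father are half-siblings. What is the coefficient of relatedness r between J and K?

With two independent routes of shared ancestry, r is the sum of the two contributions.
J and K are related in two ways: first cousins through their mothers (r = 1/8) and half first cousins through their fathers (r = 1/16).
r = 1/8 + 1/16 = 0.1875.

0.1875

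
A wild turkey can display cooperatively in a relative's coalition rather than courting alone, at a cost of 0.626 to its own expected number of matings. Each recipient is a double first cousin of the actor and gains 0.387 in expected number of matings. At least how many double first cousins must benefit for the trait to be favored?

7

r to a double first cousin = 0.25 (double first cousins share both grandparent pairs — four paths of length 4: r = 4·(1/2)^4 = 1/4).
Hamilton's rule: n·r·B > C  ⇒  n > C/(r·B) = 0.626/(0.25·0.387) = 6.47.
The smallest integer exceeding 6.47 is 7.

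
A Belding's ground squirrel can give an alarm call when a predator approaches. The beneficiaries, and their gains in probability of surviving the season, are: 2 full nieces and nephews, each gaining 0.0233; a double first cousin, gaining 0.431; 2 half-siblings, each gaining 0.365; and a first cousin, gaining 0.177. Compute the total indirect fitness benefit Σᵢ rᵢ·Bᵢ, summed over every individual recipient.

r to a full niece or nephew = 0.25 (full aunt/uncle↔niece/nephew: two paths of length 3 through the shared grandparent pair: r = 2·(1/2)^3 = 1/4).
r to a double first cousin = 1/4 (double first cousins share both grandparent pairs — four paths of length 4: r = 4·(1/2)^4 = 1/4).
r to a half-sibling = 1/4 (half-sibs share one parent — one path of length 2: r = (1/2)^2 = 1/4).
r to a first cousin = 0.125 (first cousins share one grandparent pair — two paths of length 4: r = 2·(1/2)^4 = 1/8).
Summing one r·B term per recipient: 2·0.25·0.0233 + 1·0.25·0.431 + 2·0.25·0.365 + 1·0.125·0.177 = 0.324025.

0.324025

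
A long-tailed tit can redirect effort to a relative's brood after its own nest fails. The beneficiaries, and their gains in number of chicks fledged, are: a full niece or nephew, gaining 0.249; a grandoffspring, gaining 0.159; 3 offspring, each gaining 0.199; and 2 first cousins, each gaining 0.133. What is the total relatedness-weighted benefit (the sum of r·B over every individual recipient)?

r to a full niece or nephew = 1/4 (full aunt/uncle↔niece/nephew: two paths of length 3 through the shared grandparent pair: r = 2·(1/2)^3 = 1/4).
r to a grandoffspring = 0.25 (two parent–offspring links: r = (1/2)^2 = 1/4).
r to an offspring = 0.5 (one parent–offspring link: r = (1/2)^1 = 1/2).
r to a first cousin = 1/8 (first cousins share one grandparent pair — two paths of length 4: r = 2·(1/2)^4 = 1/8).
Summing one r·B term per recipient: 1·0.25·0.249 + 1·0.25·0.159 + 3·0.5·0.199 + 2·0.125·0.133 = 0.43375.

0.43375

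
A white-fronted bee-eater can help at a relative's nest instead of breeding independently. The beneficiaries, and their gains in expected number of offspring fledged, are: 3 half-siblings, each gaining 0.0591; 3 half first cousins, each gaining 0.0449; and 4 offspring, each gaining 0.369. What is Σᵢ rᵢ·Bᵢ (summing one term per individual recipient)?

0.79074375

r to a half-sibling = 0.25 (half-sibs share one parent — one path of length 2: r = (1/2)^2 = 1/4).
r to a half first cousin = 0.0625 (half first cousins share one grandparent — one path of length 4: r = (1/2)^4 = 1/16).
r to an offspring = 1/2 (one parent–offspring link: r = (1/2)^1 = 1/2).
Summing one r·B term per recipient: 3·0.25·0.0591 + 3·0.0625·0.0449 + 4·0.5·0.369 = 0.79074375.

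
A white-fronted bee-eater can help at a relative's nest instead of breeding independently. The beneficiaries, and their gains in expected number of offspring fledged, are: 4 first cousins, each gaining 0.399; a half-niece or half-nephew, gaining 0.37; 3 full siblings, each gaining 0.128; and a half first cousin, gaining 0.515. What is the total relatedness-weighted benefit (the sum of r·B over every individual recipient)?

0.4699375

r to a first cousin = 1/8 (first cousins share one grandparent pair — two paths of length 4: r = 2·(1/2)^4 = 1/8).
r to a half-niece or half-nephew = 0.125 (half-aunt/uncle↔niece/nephew: one path of length 3: r = (1/2)^3 = 1/8).
r to a full sibling = 0.5 (full sibs share both parents — two paths of length 2: r = 2·(1/2)^2 = 1/2).
r to a half first cousin = 0.0625 (half first cousins share one grandparent — one path of length 4: r = (1/2)^4 = 1/16).
Summing one r·B term per recipient: 4·0.125·0.399 + 1·0.125·0.37 + 3·0.5·0.128 + 1·0.0625·0.515 = 0.4699375.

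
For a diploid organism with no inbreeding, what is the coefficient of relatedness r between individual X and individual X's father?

Each parent–offspring link contributes a factor of 1/2, and independent paths through distinct common ancestors add.
One parent–offspring link: r = (1/2)^1 = 1/2.

0.5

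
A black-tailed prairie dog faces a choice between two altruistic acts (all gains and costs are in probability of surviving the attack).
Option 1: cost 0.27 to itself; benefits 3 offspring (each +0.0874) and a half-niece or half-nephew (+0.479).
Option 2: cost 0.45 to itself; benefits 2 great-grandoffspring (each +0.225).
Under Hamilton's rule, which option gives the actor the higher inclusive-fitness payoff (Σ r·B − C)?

Option 1

Option 1: r to an offspring = 0.5.
Option 1: r to a half-niece or half-nephew = 0.125.
Option 1: Σ r·B − C = (3·0.5·0.0874 + 1·0.125·0.479) − 0.27 = -0.079025.
Option 2: r to a great-grandoffspring = 0.125.
Option 2: Σ r·B − C = (2·0.125·0.225) − 0.45 = -0.39375.
Option 1 has the higher net inclusive-fitness payoff.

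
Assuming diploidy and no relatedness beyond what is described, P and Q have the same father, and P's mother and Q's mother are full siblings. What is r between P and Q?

0.375

Relatedness sums over independent paths through distinct common ancestors.
P and Q are related in two ways: half-sibs through their shared father (r = 1/4) and first cousins through their mothers (r = 1/8).
r = 1/4 + 1/8 = 0.375.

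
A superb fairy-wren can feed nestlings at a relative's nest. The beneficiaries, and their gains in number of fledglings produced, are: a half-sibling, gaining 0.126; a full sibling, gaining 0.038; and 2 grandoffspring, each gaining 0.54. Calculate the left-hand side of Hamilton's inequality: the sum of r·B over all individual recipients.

r to a half-sibling = 0.25 (half-sibs share one parent — one path of length 2: r = (1/2)^2 = 1/4).
r to a full sibling = 1/2 (full sibs share both parents — two paths of length 2: r = 2·(1/2)^2 = 1/2).
r to a grandoffspring = 0.25 (two parent–offspring links: r = (1/2)^2 = 1/4).
Summing one r·B term per recipient: 1·0.25·0.126 + 1·0.5·0.038 + 2·0.25·0.54 = 0.3205.

0.3205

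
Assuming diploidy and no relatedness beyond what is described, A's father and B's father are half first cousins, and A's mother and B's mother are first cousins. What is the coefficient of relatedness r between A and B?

0.046875

Relatedness sums over independent paths through distinct common ancestors.
A and B are related in two ways: half second cousins through their fathers (r = 1/64) and second cousins through their mothers (r = 1/32).
r = 1/64 + 1/32 = 3/64 = 0.046875.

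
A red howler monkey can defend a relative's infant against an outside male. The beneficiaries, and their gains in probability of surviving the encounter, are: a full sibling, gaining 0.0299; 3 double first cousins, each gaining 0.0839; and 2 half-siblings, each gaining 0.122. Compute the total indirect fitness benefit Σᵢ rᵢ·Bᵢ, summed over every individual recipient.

0.138875

r to a full sibling = 0.5 (full sibs share both parents — two paths of length 2: r = 2·(1/2)^2 = 1/2).
r to a double first cousin = 1/4 (double first cousins share both grandparent pairs — four paths of length 4: r = 4·(1/2)^4 = 1/4).
r to a half-sibling = 0.25 (half-sibs share one parent — one path of length 2: r = (1/2)^2 = 1/4).
Summing one r·B term per recipient: 1·0.5·0.0299 + 3·0.25·0.0839 + 2·0.25·0.122 = 0.138875.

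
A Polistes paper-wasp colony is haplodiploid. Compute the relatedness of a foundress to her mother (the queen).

One meiotic link between diploid queen and diploid daughter: r = 1/2.

0.5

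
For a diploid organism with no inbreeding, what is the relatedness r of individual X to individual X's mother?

0.5

Each parent–offspring link contributes a factor of 1/2, and independent paths through distinct common ancestors add.
One parent–offspring link: r = (1/2)^1 = 1/2.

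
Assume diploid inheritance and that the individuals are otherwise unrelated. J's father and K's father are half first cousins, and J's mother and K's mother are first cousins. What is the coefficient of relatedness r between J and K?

Independent pedigree routes through distinct common ancestors add.
J and K are related in two ways: half second cousins through their fathers (r = 1/64) and second cousins through their mothers (r = 1/32).
r = 1/64 + 1/32 = 0.046875.

0.046875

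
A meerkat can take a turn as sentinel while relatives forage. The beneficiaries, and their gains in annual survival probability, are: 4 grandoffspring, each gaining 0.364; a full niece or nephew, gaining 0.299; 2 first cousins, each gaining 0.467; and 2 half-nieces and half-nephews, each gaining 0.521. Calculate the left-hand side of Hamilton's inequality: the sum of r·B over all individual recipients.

r to a grandoffspring = 1/4 (two parent–offspring links: r = (1/2)^2 = 1/4).
r to a full niece or nephew = 1/4 (full aunt/uncle↔niece/nephew: two paths of length 3 through the shared grandparent pair: r = 2·(1/2)^3 = 1/4).
r to a first cousin = 1/8 (first cousins share one grandparent pair — two paths of length 4: r = 2·(1/2)^4 = 1/8).
r to a half-niece or half-nephew = 1/8 (half-aunt/uncle↔niece/nephew: one path of length 3: r = (1/2)^3 = 1/8).
Summing one r·B term per recipient: 4·0.25·0.364 + 1·0.25·0.299 + 2·0.125·0.467 + 2·0.125·0.521 = 0.68575.

0.68575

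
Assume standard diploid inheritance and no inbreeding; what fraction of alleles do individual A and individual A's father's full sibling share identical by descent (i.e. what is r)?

0.25

Each parent–offspring link contributes a factor of 1/2, and independent paths through distinct common ancestors add.
Full aunt/uncle↔niece/nephew: two paths of length 3 through the shared grandparent pair: r = 2·(1/2)^3 = 1/4.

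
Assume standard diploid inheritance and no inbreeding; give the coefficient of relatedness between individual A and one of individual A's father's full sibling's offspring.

0.125

Each parent–offspring link contributes a factor of 1/2, and independent paths through distinct common ancestors add.
First cousins share one grandparent pair — two paths of length 4: r = 2·(1/2)^4 = 1/8.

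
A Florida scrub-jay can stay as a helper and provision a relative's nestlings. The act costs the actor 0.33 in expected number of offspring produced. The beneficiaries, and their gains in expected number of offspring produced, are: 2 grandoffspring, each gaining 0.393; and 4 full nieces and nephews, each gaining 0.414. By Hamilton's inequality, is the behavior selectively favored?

Hamilton's rule: the trait is favored when the sum of r·B over every recipient exceeds the actor's cost C.
r to a grandoffspring = 1/4 (two parent–offspring links: r = (1/2)^2 = 1/4).
r to a full niece or nephew = 0.25 (full aunt/uncle↔niece/nephew: two paths of length 3 through the shared grandparent pair: r = 2·(1/2)^3 = 1/4).
Summing one r·B term per recipient: 2·0.25·0.393 + 4·0.25·0.414 = 0.6105.
0.6105 > 0.33: the indirect benefit exceeds the cost.

Yes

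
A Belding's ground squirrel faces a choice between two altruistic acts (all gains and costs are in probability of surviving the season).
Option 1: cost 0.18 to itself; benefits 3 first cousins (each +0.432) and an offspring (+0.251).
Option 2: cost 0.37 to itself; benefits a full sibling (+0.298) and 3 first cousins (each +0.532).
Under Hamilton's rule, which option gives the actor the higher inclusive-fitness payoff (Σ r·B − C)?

Option 1: r to a first cousin = 0.125.
Option 1: r to an offspring = 0.5.
Option 1: Σ r·B − C = (3·0.125·0.432 + 1·0.5·0.251) − 0.18 = 0.1075.
Option 2: r to a full sibling = 0.5.
Option 2: r to a first cousin = 0.125.
Option 2: Σ r·B − C = (1·0.5·0.298 + 3·0.125·0.532) − 0.37 = -0.0215.
Option 1 has the higher net inclusive-fitness payoff.

Option 1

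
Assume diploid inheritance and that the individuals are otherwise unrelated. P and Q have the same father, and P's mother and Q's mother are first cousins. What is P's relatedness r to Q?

With two independent routes of shared ancestry, r is the sum of the two contributions.
P and Q are related in two ways: half-sibs through their shared father (r = 1/4) and second cousins through their mothers (r = 1/32).
r = 1/4 + 1/32 = 0.28125.

0.28125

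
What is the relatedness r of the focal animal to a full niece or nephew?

Full aunt/uncle↔niece/nephew: two paths of length 3 through the shared grandparent pair: r = 2·(1/2)^3 = 1/4.

0.25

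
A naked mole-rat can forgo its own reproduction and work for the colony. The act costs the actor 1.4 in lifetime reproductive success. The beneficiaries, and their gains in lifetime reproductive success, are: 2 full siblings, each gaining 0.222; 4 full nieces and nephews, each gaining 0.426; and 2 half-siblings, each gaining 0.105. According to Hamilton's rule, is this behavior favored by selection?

Hamilton's rule: the trait is favored when the sum of r·B over every recipient exceeds the actor's cost C.
r to a full sibling = 0.5 (full sibs share both parents — two paths of length 2: r = 2·(1/2)^2 = 1/2).
r to a full niece or nephew = 1/4 (full aunt/uncle↔niece/nephew: two paths of length 3 through the shared grandparent pair: r = 2·(1/2)^3 = 1/4).
r to a half-sibling = 0.25 (half-sibs share one parent — one path of length 2: r = (1/2)^2 = 1/4).
Summing one r·B term per recipient: 2·0.5·0.222 + 4·0.25·0.426 + 2·0.25·0.105 = 0.7005.
0.7005 < 1.4: the indirect benefit is less than the cost.

No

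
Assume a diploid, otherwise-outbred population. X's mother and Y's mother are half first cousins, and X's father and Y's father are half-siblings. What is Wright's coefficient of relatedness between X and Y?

0.078125

Wright's path rule: contributions from independent ancestry routes add.
X and Y are related in two ways: half second cousins through their mothers (r = 1/64) and half first cousins through their fathers (r = 1/16).
r = 1/64 + 1/16 = 0.078125.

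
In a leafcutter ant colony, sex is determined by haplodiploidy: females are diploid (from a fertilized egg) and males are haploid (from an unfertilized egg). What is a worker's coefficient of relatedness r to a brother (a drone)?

Her haploid brother carries none of their father's genes and a random half of their mother's genome; that half matches the maternal half of her own genome with probability 1/2: r = 1/2 · 1/2 = 1/4.

0.25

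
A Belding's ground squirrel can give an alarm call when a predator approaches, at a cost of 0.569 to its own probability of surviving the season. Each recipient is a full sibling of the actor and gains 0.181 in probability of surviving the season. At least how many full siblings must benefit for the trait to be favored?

r to a full sibling = 1/2 (full sibs share both parents — two paths of length 2: r = 2·(1/2)^2 = 1/2).
Hamilton's rule: n·r·B > C  ⇒  n > C/(r·B) = 0.569/(0.5·0.181) = 6.287.
The smallest integer exceeding 6.287 is 7.

7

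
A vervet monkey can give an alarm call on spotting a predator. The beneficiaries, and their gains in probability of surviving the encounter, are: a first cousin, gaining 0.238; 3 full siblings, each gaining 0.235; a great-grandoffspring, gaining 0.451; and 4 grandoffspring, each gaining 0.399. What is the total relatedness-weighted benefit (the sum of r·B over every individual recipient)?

0.837625

r to a first cousin = 1/8 (first cousins share one grandparent pair — two paths of length 4: r = 2·(1/2)^4 = 1/8).
r to a full sibling = 0.5 (full sibs share both parents — two paths of length 2: r = 2·(1/2)^2 = 1/2).
r to a great-grandoffspring = 0.125 (three parent–offspring links: r = (1/2)^3 = 1/8).
r to a grandoffspring = 0.25 (two parent–offspring links: r = (1/2)^2 = 1/4).
Summing one r·B term per recipient: 1·0.125·0.238 + 3·0.5·0.235 + 1·0.125·0.451 + 4·0.25·0.399 = 0.837625.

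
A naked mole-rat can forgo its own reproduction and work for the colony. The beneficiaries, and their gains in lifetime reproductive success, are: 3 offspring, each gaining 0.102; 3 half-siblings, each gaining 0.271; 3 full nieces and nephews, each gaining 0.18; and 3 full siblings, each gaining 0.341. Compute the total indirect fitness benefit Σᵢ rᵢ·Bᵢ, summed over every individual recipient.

r to an offspring = 1/2 (one parent–offspring link: r = (1/2)^1 = 1/2).
r to a half-sibling = 0.25 (half-sibs share one parent — one path of length 2: r = (1/2)^2 = 1/4).
r to a full niece or nephew = 1/4 (full aunt/uncle↔niece/nephew: two paths of length 3 through the shared grandparent pair: r = 2·(1/2)^3 = 1/4).
r to a full sibling = 0.5 (full sibs share both parents — two paths of length 2: r = 2·(1/2)^2 = 1/2).
Summing one r·B term per recipient: 3·0.5·0.102 + 3·0.25·0.271 + 3·0.25·0.18 + 3·0.5·0.341 = 1.00275.

1.00275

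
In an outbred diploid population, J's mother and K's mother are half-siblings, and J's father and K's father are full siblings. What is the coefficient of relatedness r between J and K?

0.1875

Wright's path rule: contributions from independent ancestry routes add.
J and K are related in two ways: half first cousins through their mothers (r = 1/16) and first cousins through their fathers (r = 1/8).
r = 1/16 + 1/8 = 3/16 = 0.1875.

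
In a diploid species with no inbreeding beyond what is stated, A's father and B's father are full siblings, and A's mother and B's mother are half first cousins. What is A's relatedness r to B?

0.140625

Wright's path rule: contributions from independent ancestry routes add.
A and B are related in two ways: first cousins through their fathers (r = 1/8) and half second cousins through their mothers (r = 1/64).
r = 1/8 + 1/64 = 9/64 = 0.140625.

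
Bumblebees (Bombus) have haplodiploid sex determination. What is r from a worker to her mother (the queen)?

One meiotic link between diploid queen and diploid daughter: r = 1/2.

0.5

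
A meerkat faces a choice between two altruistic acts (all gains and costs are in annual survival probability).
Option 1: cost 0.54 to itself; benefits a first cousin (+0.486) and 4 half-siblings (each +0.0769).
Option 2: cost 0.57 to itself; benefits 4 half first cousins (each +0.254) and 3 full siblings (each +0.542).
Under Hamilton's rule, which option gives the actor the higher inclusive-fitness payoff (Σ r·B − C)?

Option 2

Option 1: r to a first cousin = 0.125.
Option 1: r to a half-sibling = 0.25.
Option 1: Σ r·B − C = (1·0.125·0.486 + 4·0.25·0.0769) − 0.54 = -0.40235.
Option 2: r to a half first cousin = 0.0625.
Option 2: r to a full sibling = 0.5.
Option 2: Σ r·B − C = (4·0.0625·0.254 + 3·0.5·0.542) − 0.57 = 0.3065.
Option 2 has the higher net inclusive-fitness payoff.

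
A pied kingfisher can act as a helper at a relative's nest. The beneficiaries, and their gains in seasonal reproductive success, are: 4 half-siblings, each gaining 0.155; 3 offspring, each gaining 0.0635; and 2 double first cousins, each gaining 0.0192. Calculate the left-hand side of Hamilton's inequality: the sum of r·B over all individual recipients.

0.25985

r to a half-sibling = 0.25 (half-sibs share one parent — one path of length 2: r = (1/2)^2 = 1/4).
r to an offspring = 1/2 (one parent–offspring link: r = (1/2)^1 = 1/2).
r to a double first cousin = 1/4 (double first cousins share both grandparent pairs — four paths of length 4: r = 4·(1/2)^4 = 1/4).
Summing one r·B term per recipient: 4·0.25·0.155 + 3·0.5·0.0635 + 2·0.25·0.0192 = 0.25985.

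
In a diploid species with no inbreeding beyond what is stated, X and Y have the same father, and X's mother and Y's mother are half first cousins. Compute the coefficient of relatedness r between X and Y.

0.265625

Wright's path rule: contributions from independent ancestry routes add.
X and Y are related in two ways: half-sibs through their shared father (r = 1/4) and half second cousins through their mothers (r = 1/64).
r = 1/4 + 1/64 = 17/64 = 0.265625.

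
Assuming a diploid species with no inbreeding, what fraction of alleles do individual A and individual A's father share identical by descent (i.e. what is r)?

0.5

Each parent–offspring link contributes a factor of 1/2, and independent paths through distinct common ancestors add.
One parent–offspring link: r = (1/2)^1 = 1/2.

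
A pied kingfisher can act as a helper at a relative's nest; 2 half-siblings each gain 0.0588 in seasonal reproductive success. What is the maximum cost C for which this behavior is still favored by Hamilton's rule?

0.0294

r to a half-sibling = 0.25 (half-sibs share one parent — one path of length 2: r = (1/2)^2 = 1/4).
Hamilton's rule: n·r·B > C, so the trait is favored while C < n·r·B = 2·0.25·0.0588 = 0.0294.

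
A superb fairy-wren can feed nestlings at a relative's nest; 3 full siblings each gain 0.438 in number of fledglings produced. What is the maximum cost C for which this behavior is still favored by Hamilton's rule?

r to a full sibling = 1/2 (full sibs share both parents — two paths of length 2: r = 2·(1/2)^2 = 1/2).
Hamilton's rule: n·r·B > C, so the trait is favored while C < n·r·B = 3·0.5·0.438 = 0.657.

0.657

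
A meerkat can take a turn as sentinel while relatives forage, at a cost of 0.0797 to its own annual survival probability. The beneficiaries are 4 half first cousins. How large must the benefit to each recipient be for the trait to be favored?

r to a half first cousin = 1/16 (half first cousins share one grandparent — one path of length 4: r = (1/2)^4 = 1/16).
Hamilton's rule with n recipients of equal r: n·r·B > C, so B > C/(n·r) = 0.0797/(4·0.0625) = 0.3188.

0.3188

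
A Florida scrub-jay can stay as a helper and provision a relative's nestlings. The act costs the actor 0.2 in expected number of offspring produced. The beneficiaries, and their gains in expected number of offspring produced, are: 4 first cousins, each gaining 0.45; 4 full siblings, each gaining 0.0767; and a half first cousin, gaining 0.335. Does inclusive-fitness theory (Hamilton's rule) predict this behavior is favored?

Yes

Hamilton's rule: the trait is favored when the sum of r·B over every recipient exceeds the actor's cost C.
r to a first cousin = 1/8 (first cousins share one grandparent pair — two paths of length 4: r = 2·(1/2)^4 = 1/8).
r to a full sibling = 1/2 (full sibs share both parents — two paths of length 2: r = 2·(1/2)^2 = 1/2).
r to a half first cousin = 1/16 (half first cousins share one grandparent — one path of length 4: r = (1/2)^4 = 1/16).
Summing one r·B term per recipient: 4·0.125·0.45 + 4·0.5·0.0767 + 1·0.0625·0.335 = 0.3993375.
0.3993375 > 0.2: the indirect benefit exceeds the cost.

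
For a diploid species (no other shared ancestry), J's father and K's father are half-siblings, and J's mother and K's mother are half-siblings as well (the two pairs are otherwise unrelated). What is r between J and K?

0.125

Independent pedigree routes through distinct common ancestors add.
J and K are related in two ways: half first cousins through their fathers (r = 1/16) and half first cousins through their mothers (r = 1/16).
r = 1/16 + 1/16 = 1/8 = 0.125.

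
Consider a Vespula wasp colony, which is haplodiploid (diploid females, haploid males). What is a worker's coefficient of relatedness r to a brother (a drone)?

Her haploid brother carries none of their father's genes and a random half of their mother's genome; that half matches the maternal half of her own genome with probability 1/2: r = 1/2 · 1/2 = 1/4.

0.25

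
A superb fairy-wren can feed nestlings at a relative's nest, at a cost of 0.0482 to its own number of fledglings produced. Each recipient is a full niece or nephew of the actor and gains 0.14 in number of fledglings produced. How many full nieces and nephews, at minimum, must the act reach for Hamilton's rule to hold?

r to a full niece or nephew = 0.25 (full aunt/uncle↔niece/nephew: two paths of length 3 through the shared grandparent pair: r = 2·(1/2)^3 = 1/4).
Hamilton's rule: n·r·B > C  ⇒  n > C/(r·B) = 0.0482/(0.25·0.14) = 1.377.
The smallest integer exceeding 1.377 is 2.

2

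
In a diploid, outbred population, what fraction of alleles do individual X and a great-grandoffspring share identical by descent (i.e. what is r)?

Three parent–offspring links: r = (1/2)^3 = 1/8.

0.125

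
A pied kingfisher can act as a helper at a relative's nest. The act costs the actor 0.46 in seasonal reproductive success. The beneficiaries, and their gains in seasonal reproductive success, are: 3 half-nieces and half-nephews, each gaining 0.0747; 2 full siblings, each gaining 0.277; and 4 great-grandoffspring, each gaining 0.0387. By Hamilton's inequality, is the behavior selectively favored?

Hamilton's rule: the trait is favored when the sum of r·B over every recipient exceeds the actor's cost C.
r to a half-niece or half-nephew = 1/8 (half-aunt/uncle↔niece/nephew: one path of length 3: r = (1/2)^3 = 1/8).
r to a full sibling = 1/2 (full sibs share both parents — two paths of length 2: r = 2·(1/2)^2 = 1/2).
r to a great-grandoffspring = 1/8 (three parent–offspring links: r = (1/2)^3 = 1/8).
Summing one r·B term per recipient: 3·0.125·0.0747 + 2·0.5·0.277 + 4·0.125·0.0387 = 0.3243625.
0.3243625 < 0.46: the indirect benefit is less than the cost.

No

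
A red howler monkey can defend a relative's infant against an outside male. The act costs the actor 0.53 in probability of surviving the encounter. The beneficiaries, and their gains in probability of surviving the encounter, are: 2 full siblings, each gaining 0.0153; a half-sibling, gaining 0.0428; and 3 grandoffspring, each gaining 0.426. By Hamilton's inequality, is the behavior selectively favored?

No

Hamilton's rule: the trait is favored when the sum of r·B over every recipient exceeds the actor's cost C.
r to a full sibling = 0.5 (full sibs share both parents — two paths of length 2: r = 2·(1/2)^2 = 1/2).
r to a half-sibling = 1/4 (half-sibs share one parent — one path of length 2: r = (1/2)^2 = 1/4).
r to a grandoffspring = 1/4 (two parent–offspring links: r = (1/2)^2 = 1/4).
Summing one r·B term per recipient: 2·0.5·0.0153 + 1·0.25·0.0428 + 3·0.25·0.426 = 0.3455.
0.3455 < 0.53: the indirect benefit is less than the cost.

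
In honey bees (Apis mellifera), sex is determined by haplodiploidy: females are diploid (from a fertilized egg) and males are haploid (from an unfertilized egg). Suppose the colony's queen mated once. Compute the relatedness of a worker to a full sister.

0.75

Haplodiploid full sisters inherit their father's entire haploid genome identically (contributing 1/2) and on average half of their mother's contribution (1/2 · 1/2 = 1/4); r = 1/2 + 1/4 = 3/4.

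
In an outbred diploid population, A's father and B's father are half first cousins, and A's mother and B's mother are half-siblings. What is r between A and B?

0.078125

With two independent routes of shared ancestry, r is the sum of the two contributions.
A and B are related in two ways: half second cousins through their fathers (r = 1/64) and half first cousins through their mothers (r = 1/16).
r = 1/64 + 1/16 = 0.078125.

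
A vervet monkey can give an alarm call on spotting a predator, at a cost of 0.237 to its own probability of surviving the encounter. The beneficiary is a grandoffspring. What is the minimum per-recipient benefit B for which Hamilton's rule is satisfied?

r to a grandoffspring = 1/4 (two parent–offspring links: r = (1/2)^2 = 1/4).
Hamilton's rule with n recipients of equal r: n·r·B > C, so B > C/(n·r) = 0.237/(1·0.25) = 0.948.

0.948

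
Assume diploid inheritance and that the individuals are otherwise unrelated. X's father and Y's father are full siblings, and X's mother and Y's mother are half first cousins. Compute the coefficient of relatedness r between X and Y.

0.140625

Independent pedigree routes through distinct common ancestors add.
X and Y are related in two ways: first cousins through their fathers (r = 1/8) and half second cousins through their mothers (r = 1/64).
r = 1/8 + 1/64 = 9/64 = 0.140625.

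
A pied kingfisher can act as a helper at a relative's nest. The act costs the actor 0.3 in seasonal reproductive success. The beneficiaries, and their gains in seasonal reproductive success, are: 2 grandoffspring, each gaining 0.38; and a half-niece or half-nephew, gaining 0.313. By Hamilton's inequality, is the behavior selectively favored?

Hamilton's rule: the trait is favored when the sum of r·B over every recipient exceeds the actor's cost C.
r to a grandoffspring = 1/4 (two parent–offspring links: r = (1/2)^2 = 1/4).
r to a half-niece or half-nephew = 0.125 (half-aunt/uncle↔niece/nephew: one path of length 3: r = (1/2)^3 = 1/8).
Summing one r·B term per recipient: 2·0.25·0.38 + 1·0.125·0.313 = 0.229125.
0.229125 < 0.3: the indirect benefit is less than the cost.

No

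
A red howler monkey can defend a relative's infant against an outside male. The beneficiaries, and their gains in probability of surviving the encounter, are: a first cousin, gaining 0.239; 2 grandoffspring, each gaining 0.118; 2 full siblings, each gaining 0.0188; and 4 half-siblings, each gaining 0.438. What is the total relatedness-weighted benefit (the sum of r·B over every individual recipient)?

r to a first cousin = 1/8 (first cousins share one grandparent pair — two paths of length 4: r = 2·(1/2)^4 = 1/8).
r to a grandoffspring = 1/4 (two parent–offspring links: r = (1/2)^2 = 1/4).
r to a full sibling = 0.5 (full sibs share both parents — two paths of length 2: r = 2·(1/2)^2 = 1/2).
r to a half-sibling = 1/4 (half-sibs share one parent — one path of length 2: r = (1/2)^2 = 1/4).
Summing one r·B term per recipient: 1·0.125·0.239 + 2·0.25·0.118 + 2·0.5·0.0188 + 4·0.25·0.438 = 0.545675.

0.545675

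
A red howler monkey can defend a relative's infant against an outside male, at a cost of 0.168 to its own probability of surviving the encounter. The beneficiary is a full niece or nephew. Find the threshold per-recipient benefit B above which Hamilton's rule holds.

0.672

r to a full niece or nephew = 1/4 (full aunt/uncle↔niece/nephew: two paths of length 3 through the shared grandparent pair: r = 2·(1/2)^3 = 1/4).
Hamilton's rule with n recipients of equal r: n·r·B > C, so B > C/(n·r) = 0.168/(1·0.25) = 0.672.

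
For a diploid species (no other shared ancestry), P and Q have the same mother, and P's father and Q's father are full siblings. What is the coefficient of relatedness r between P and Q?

Independent pedigree routes through distinct common ancestors add.
P and Q are related in two ways: half-sibs through their shared mother (r = 1/4) and first cousins through their fathers (r = 1/8).
r = 1/4 + 1/8 = 0.375.

0.375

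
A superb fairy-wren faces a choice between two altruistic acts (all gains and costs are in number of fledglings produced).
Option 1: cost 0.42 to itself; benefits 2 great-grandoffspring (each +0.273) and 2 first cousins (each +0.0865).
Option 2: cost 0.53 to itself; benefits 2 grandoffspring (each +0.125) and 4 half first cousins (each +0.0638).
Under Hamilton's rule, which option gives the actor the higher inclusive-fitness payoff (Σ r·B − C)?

Option 1

Option 1: r to a great-grandoffspring = 0.125.
Option 1: r to a first cousin = 0.125.
Option 1: Σ r·B − C = (2·0.125·0.273 + 2·0.125·0.0865) − 0.42 = -0.330125.
Option 2: r to a grandoffspring = 0.25.
Option 2: r to a half first cousin = 0.0625.
Option 2: Σ r·B − C = (2·0.25·0.125 + 4·0.0625·0.0638) − 0.53 = -0.45155.
Option 1 has the higher net inclusive-fitness payoff.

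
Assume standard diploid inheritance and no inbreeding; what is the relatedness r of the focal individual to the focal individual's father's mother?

Each parent–offspring link contributes a factor of 1/2, and independent paths through distinct common ancestors add.
Two parent–offspring links: r = (1/2)^2 = 1/4.

0.25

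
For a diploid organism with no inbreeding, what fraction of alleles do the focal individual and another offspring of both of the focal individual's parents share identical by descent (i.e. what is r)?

0.5

Each parent–offspring link contributes a factor of 1/2, and independent paths through distinct common ancestors add.
Full sibs share both parents — two paths of length 2: r = 2·(1/2)^2 = 1/2.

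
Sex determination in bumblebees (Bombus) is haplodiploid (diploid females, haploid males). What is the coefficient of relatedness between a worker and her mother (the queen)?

0.5

One meiotic link between diploid queen and diploid daughter: r = 1/2.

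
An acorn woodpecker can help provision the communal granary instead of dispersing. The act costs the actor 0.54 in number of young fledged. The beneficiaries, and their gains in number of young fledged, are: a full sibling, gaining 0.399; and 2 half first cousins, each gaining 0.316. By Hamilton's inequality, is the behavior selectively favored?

No

Hamilton's rule: the trait is favored when the sum of r·B over every recipient exceeds the actor's cost C.
r to a full sibling = 1/2 (full sibs share both parents — two paths of length 2: r = 2·(1/2)^2 = 1/2).
r to a half first cousin = 1/16 (half first cousins share one grandparent — one path of length 4: r = (1/2)^4 = 1/16).
Summing one r·B term per recipient: 1·0.5·0.399 + 2·0.0625·0.316 = 0.239.
0.239 < 0.54: the indirect benefit is less than the cost.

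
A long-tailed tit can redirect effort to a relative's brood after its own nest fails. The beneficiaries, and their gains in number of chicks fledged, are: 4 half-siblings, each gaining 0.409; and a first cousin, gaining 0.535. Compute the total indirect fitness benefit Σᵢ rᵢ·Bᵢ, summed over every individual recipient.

0.475875

r to a half-sibling = 0.25 (half-sibs share one parent — one path of length 2: r = (1/2)^2 = 1/4).
r to a first cousin = 1/8 (first cousins share one grandparent pair — two paths of length 4: r = 2·(1/2)^4 = 1/8).
Summing one r·B term per recipient: 4·0.25·0.409 + 1·0.125·0.535 = 0.475875.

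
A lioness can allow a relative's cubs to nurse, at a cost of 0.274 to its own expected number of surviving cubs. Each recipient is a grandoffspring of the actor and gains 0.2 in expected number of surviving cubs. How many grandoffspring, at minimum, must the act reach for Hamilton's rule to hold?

6

r to a grandoffspring = 0.25 (two parent–offspring links: r = (1/2)^2 = 1/4).
Hamilton's rule: n·r·B > C  ⇒  n > C/(r·B) = 0.274/(0.25·0.2) = 5.48.
The smallest integer exceeding 5.48 is 6.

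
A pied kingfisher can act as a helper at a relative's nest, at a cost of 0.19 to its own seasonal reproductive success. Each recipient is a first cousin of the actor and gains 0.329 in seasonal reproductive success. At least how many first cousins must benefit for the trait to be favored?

r to a first cousin = 1/8 (first cousins share one grandparent pair — two paths of length 4: r = 2·(1/2)^4 = 1/8).
Hamilton's rule: n·r·B > C  ⇒  n > C/(r·B) = 0.19/(0.125·0.329) = 4.62.
The smallest integer exceeding 4.62 is 5.

5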